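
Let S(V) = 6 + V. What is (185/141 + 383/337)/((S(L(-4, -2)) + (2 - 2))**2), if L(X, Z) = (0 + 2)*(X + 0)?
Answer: 29087/47517 ≈ 0.61214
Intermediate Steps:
L(X, Z) = 2*X
(185/141 + 383/337)/((S(L(-4, -2)) + (2 - 2))**2) = (185/141 + 383/337)/(((6 + 2*(-4)) + (2 - 2))**2) = (185*(1/141) + 383*(1/337))/(((6 - 8) + 0)**2) = (185/141 + 383/337)/((-2 + 0)**2) = 116348/(47517*((-2)**2)) = (116348/47517)/4 = (116348/47517)*(1/4) = 29087/47517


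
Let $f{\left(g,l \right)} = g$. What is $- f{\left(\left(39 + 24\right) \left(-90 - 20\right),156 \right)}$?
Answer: $6930$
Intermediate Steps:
$- f{\left(\left(39 + 24\right) \left(-90 - 20\right),156 \right)} = - \left(39 + 24\right) \left(-90 - 20\right) = - 63 \left(-110\right) = \left(-1\right) \left(-6930\right) = 6930$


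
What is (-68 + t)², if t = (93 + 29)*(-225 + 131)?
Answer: 133079296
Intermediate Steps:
t = -11468 (t = 122*(-94) = -11468)
(-68 + t)² = (-68 - 11468)² = (-11536)² = 133079296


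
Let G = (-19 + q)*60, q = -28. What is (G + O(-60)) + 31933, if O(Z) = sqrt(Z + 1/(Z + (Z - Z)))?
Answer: 29113 + I*sqrt(54015)/30 ≈ 29113.0 + 7.747*I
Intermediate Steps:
O(Z) = sqrt(Z + 1/Z) (O(Z) = sqrt(Z + 1/(Z + 0)) = sqrt(Z + 1/Z))
G = -2820 (G = (-19 - 28)*60 = -47*60 = -2820)
(G + O(-60)) + 31933 = (-2820 + sqrt(-60 + 1/(-60))) + 31933 = (-2820 + sqrt(-60 - 1/60)) + 31933 = (-2820 + sqrt(-3601/60)) + 31933 = (-2820 + I*sqrt(54015)/30) + 31933 = 29113 + I*sqrt(54015)/30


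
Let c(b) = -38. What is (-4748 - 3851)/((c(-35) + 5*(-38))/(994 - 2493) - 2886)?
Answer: 12889901/4325886 ≈ 2.9797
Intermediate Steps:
(-4748 - 3851)/((c(-35) + 5*(-38))/(994 - 2493) - 2886) = (-4748 - 3851)/((-38 + 5*(-38))/(994 - 2493) - 2886) = -8599/((-38 - 190)/(-1499) - 2886) = -8599/(-228*(-1/1499) - 2886) = -8599/(228/1499 - 2886) = -8599/(-4325886/1499) = -8599*(-1499/4325886) = 12889901/4325886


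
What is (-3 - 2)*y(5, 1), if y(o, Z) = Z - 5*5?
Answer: 120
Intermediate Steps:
y(o, Z) = -25 + Z (y(o, Z) = Z - 25 = -25 + Z)
(-3 - 2)*y(5, 1) = (-3 - 2)*(-25 + 1) = -5*(-24) = 120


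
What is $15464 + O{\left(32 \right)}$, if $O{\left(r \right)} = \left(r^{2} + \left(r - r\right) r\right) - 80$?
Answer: $16408$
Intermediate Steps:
$O{\left(r \right)} = -80 + r^{2}$ ($O{\left(r \right)} = \left(r^{2} + 0 r\right) - 80 = \left(r^{2} + 0\right) - 80 = r^{2} - 80 = -80 + r^{2}$)
$15464 + O{\left(32 \right)} = 15464 - \left(80 - 32^{2}\right) = 15464 + \left(-80 + 1024\right) = 15464 + 944 = 16408$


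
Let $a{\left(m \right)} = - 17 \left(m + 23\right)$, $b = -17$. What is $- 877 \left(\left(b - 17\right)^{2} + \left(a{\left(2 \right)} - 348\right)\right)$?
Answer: $-335891$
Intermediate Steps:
$a{\left(m \right)} = -391 - 17 m$ ($a{\left(m \right)} = - 17 \left(23 + m\right) = -391 - 17 m$)
$- 877 \left(\left(b - 17\right)^{2} + \left(a{\left(2 \right)} - 348\right)\right) = - 877 \left(\left(-17 - 17\right)^{2} - 773\right) = - 877 \left(\left(-34\right)^{2} - 773\right) = - 877 \left(1156 - 773\right) = \left(-877\right) 383 = -335891$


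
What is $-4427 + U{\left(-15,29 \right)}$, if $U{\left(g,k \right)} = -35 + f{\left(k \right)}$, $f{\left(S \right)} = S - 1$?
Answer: $-4434$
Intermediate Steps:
$f{\left(S \right)} = -1 + S$ ($f{\left(S \right)} = S - 1 = -1 + S$)
$U{\left(g,k \right)} = -36 + k$ ($U{\left(g,k \right)} = -35 + \left(-1 + k\right) = -36 + k$)
$-4427 + U{\left(-15,29 \right)} = -4427 + \left(-36 + 29\right) = -4427 - 7 = -4434$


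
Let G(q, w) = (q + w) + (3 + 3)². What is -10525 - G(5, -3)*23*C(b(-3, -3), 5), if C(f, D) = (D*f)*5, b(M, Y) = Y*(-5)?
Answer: -338275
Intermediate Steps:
b(M, Y) = -5*Y
C(f, D) = 5*D*f
G(q, w) = 36 + q + w (G(q, w) = (q + w) + 6² = (q + w) + 36 = 36 + q + w)
-10525 - G(5, -3)*23*C(b(-3, -3), 5) = -10525 - (36 + 5 - 3)*23*5*5*(-5*(-3)) = -10525 - 38*23*5*5*15 = -10525 - 874*375 = -10525 - 1*327750 = -10525 - 327750 = -338275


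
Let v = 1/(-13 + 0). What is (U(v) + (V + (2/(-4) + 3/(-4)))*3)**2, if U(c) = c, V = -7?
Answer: 1666681/2704 ≈ 616.38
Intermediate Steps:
v = -1/13 (v = 1/(-13) = -1/13 ≈ -0.076923)
(U(v) + (V + (2/(-4) + 3/(-4)))*3)**2 = (-1/13 + (-7 + (2/(-4) + 3/(-4)))*3)**2 = (-1/13 + (-7 + (2*(-1/4) + 3*(-1/4)))*3)**2 = (-1/13 + (-7 + (-1/2 - 3/4))*3)**2 = (-1/13 + (-7 - 5/4)*3)**2 = (-1/13 - 33/4*3)**2 = (-1/13 - 99/4)**2 = (-1291/52)**2 = 1666681/2704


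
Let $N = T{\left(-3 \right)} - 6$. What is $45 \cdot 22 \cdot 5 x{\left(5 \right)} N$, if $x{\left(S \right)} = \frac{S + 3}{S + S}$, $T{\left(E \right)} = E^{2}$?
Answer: $11880$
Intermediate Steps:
$N = 3$ ($N = \left(-3\right)^{2} - 6 = 9 - 6 = 3$)
$x{\left(S \right)} = \frac{3 + S}{2 S}$
$45 \cdot 22 \cdot 5 x{\left(5 \right)} N = 45 \cdot 22 \cdot 5 \frac{3 + 5}{2 \cdot 5} \cdot 3 = 990 \cdot 5 \cdot \frac{1}{2} \cdot \frac{1}{5} \cdot 8 \cdot 3 = 990 \cdot 5 \cdot \frac{4}{5} \cdot 3 = 990 \cdot 4 \cdot 3 = 990 \cdot 12 = 11880$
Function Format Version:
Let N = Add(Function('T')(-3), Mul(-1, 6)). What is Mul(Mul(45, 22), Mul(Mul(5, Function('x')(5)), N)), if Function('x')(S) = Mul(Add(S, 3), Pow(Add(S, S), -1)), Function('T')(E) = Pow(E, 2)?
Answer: 11880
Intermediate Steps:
N = 3 (N = Add(Pow(-3, 2), Mul(-1, 6)) = Add(9, -6) = 3)
Function('x')(S) = Mul(Rational(1, 2), Pow(S, -1), Add(3, S)) (Function('x')(S) = Mul(Add(3, S), Pow(Mul(2, S), -1)) = Mul(Add(3, S), Mul(Rational(1, 2), Pow(S, -1))) = Mul(Rational(1, 2), Pow(S, -1), Add(3, S)))
Mul(Mul(45, 22), Mul(Mul(5, Function('x')(5)), N)) = Mul(Mul(45, 22), Mul(Mul(5, Mul(Rational(1, 2), Pow(5, -1), Add(3, 5))), 3)) = Mul(990, Mul(Mul(5, Mul(Rational(1, 2), Rational(1, 5), 8)), 3)) = Mul(990, Mul(Mul(5, Rational(4, 5)), 3)) = Mul(990, Mul(4, 3)) = Mul(990, 12) = 11880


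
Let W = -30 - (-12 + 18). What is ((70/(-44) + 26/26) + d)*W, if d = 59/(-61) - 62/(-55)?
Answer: 52038/3355 ≈ 15.511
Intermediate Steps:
W = -36 (W = -30 - 1*6 = -30 - 6 = -36)
d = 537/3355 (d = 59*(-1/61) - 62*(-1/55) = -59/61 + 62/55 = 537/3355 ≈ 0.16006)
((70/(-44) + 26/26) + d)*W = ((70/(-44) + 26/26) + 537/3355)*(-36) = ((70*(-1/44) + 26*(1/26)) + 537/3355)*(-36) = ((-35/22 + 1) + 537/3355)*(-36) = (-13/22 + 537/3355)*(-36) = -2891/6710*(-36) = 52038/3355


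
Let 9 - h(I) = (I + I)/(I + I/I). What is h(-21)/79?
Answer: 69/790 ≈ 0.087342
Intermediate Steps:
h(I) = 9 - 2*I/(1 + I) (h(I) = 9 - (I + I)/(I + I/I) = 9 - 2*I/(I + 1) = 9 - 2*I/(1 + I))
h(-21)/79 = ((9 + 7*(-21))/(1 - 21))/79 = ((9 - 147)/(-20))*(1/79) = -1/20*(-138)*(1/79) = (69/10)*(1/79) = 69/790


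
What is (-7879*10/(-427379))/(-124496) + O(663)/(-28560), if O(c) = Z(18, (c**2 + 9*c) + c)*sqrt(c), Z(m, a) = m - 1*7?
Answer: -39395/26603487992 - 11*sqrt(663)/28560 ≈ -0.0099187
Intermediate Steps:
Z(m, a) = -7 + m (Z(m, a) = m - 7 = -7 + m)
O(c) = 11*sqrt(c) (O(c) = (-7 + 18)*sqrt(c) = 11*sqrt(c))
(-7879*10/(-427379))/(-124496) + O(663)/(-28560) = (-7879*10/(-427379))/(-124496) + (11*sqrt(663))/(-28560) = -78790*(-1/427379)*(-1/124496) + (11*sqrt(663))*(-1/28560) = (78790/427379)*(-1/124496) - 11*sqrt(663)/28560 = -39395/26603487992 - 11*sqrt(663)/28560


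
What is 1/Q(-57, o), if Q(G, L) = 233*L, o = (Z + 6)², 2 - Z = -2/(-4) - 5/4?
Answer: 16/285425 ≈ 5.6057e-5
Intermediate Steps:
Z = 11/4 (Z = 2 - (-2/(-4) - 5/4) = 2 - (-2*(-¼) - 5*¼) = 2 - (½ - 5/4) = 2 - 1*(-¾) = 2 + ¾ = 11/4 ≈ 2.7500)
o = 1225/16 (o = (11/4 + 6)² = (35/4)² = 1225/16 ≈ 76.563)
1/Q(-57, o) = 1/(233*(1225/16)) = 1/(285425/16) = 16/285425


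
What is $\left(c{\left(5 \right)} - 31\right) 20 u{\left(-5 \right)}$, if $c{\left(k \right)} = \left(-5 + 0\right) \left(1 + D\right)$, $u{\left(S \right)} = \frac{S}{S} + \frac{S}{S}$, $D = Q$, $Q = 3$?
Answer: $-2040$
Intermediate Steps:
$D = 3$
$u{\left(S \right)} = 2$ ($u{\left(S \right)} = 1 + 1 = 2$)
$c{\left(k \right)} = -20$ ($c{\left(k \right)} = \left(-5 + 0\right) \left(1 + 3\right) = \left(-5\right) 4 = -20$)
$\left(c{\left(5 \right)} - 31\right) 20 u{\left(-5 \right)} = \left(-20 - 31\right) 20 \cdot 2 = \left(-51\right) 20 \cdot 2 = \left(-1020\right) 2 = -2040$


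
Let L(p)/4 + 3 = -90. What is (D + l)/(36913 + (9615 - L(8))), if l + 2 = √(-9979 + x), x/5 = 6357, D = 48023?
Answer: 48021/46900 + √21806/46900 ≈ 1.0271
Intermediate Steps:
x = 31785 (x = 5*6357 = 31785)
L(p) = -372 (L(p) = -12 + 4*(-90) = -12 - 360 = -372)
l = -2 + √21806 (l = -2 + √(-9979 + 31785) = -2 + √21806 ≈ 145.67)
(D + l)/(36913 + (9615 - L(8))) = (48023 + (-2 + √21806))/(36913 + (9615 - 1*(-372))) = (48021 + √21806)/(36913 + (9615 + 372)) = (48021 + √21806)/(36913 + 9987) = (48021 + √21806)/46900 = (48021 + √21806)*(1/46900) = 48021/46900 + √21806/46900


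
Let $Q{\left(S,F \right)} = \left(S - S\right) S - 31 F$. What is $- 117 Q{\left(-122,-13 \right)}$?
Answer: $-47151$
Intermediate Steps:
$Q{\left(S,F \right)} = - 31 F$ ($Q{\left(S,F \right)} = 0 S - 31 F = 0 - 31 F = - 31 F$)
$- 117 Q{\left(-122,-13 \right)} = - 117 \left(\left(-31\right) \left(-13\right)\right) = \left(-117\right) 403 = -47151$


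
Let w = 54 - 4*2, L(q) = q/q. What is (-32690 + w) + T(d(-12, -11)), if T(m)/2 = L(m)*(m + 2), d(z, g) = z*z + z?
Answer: -32376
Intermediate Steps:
d(z, g) = z + z² (d(z, g) = z² + z = z + z²)
L(q) = 1
T(m) = 4 + 2*m (T(m) = 2*(1*(m + 2)) = 2*(1*(2 + m)) = 2*(2 + m) = 4 + 2*m)
w = 46 (w = 54 - 8 = 46)
(-32690 + w) + T(d(-12, -11)) = (-32690 + 46) + (4 + 2*(-12*(1 - 12))) = -32644 + (4 + 2*(-12*(-11))) = -32644 + (4 + 2*132) = -32644 + (4 + 264) = -32644 + 268 = -32376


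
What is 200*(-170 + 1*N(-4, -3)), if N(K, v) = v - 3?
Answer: -35200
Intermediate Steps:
N(K, v) = -3 + v
200*(-170 + 1*N(-4, -3)) = 200*(-170 + 1*(-3 - 3)) = 200*(-170 + 1*(-6)) = 200*(-170 - 6) = 200*(-176) = -35200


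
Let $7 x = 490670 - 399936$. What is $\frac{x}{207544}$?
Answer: $\frac{6481}{103772} \approx 0.062454$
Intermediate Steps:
$x = 12962$ ($x = \frac{490670 - 399936}{7} = \frac{1}{7} \cdot 90734 = 12962$)
$\frac{x}{207544} = \frac{12962}{207544} = 12962 \cdot \frac{1}{207544} = \frac{6481}{103772}$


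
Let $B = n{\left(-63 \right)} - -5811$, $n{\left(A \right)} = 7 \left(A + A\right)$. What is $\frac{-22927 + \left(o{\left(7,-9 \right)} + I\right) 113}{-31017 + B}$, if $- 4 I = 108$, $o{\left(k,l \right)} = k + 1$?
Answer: $\frac{4179}{4348} \approx 0.96113$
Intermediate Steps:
$o{\left(k,l \right)} = 1 + k$
$I = -27$ ($I = \left(- \frac{1}{4}\right) 108 = -27$)
$n{\left(A \right)} = 14 A$ ($n{\left(A \right)} = 7 \cdot 2 A = 14 A$)
$B = 4929$ ($B = 14 \left(-63\right) - -5811 = -882 + 5811 = 4929$)
$\frac{-22927 + \left(o{\left(7,-9 \right)} + I\right) 113}{-31017 + B} = \frac{-22927 + \left(\left(1 + 7\right) - 27\right) 113}{-31017 + 4929} = \frac{-22927 + \left(8 - 27\right) 113}{-26088} = \left(-22927 - 2147\right) \left(- \frac{1}{26088}\right) = \left(-25074\right) \left(- \frac{1}{26088}\right) = \frac{4179}{4348}$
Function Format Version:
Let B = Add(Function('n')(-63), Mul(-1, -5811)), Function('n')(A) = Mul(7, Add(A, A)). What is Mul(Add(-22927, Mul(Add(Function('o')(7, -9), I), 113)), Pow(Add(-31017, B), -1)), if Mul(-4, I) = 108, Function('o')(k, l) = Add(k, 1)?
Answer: Rational(4179, 4348) ≈ 0.96113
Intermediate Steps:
Function('o')(k, l) = Add(1, k)
I = -27 (I = Mul(Rational(-1, 4), 108) = -27)
Function('n')(A) = Mul(14, A) (Function('n')(A) = Mul(7, Mul(2, A)) = Mul(14, A))
B = 4929 (B = Add(Mul(14, -63), Mul(-1, -5811)) = Add(-882, 5811) = 4929)
Mul(Add(-22927, Mul(Add(Function('o')(7, -9), I), 113)), Pow(Add(-31017, B), -1)) = Mul(Add(-22927, Mul(Add(Add(1, 7), -27), 113)), Pow(Add(-31017, 4929), -1)) = Mul(Add(-22927, Mul(Add(8, -27), 113)), Pow(-26088, -1)) = Mul(Add(-22927, Mul(-19, 113)), Rational(-1, 26088)) = Mul(Add(-22927, -2147), Rational(-1, 26088)) = Mul(-25074, Rational(-1, 26088)) = Rational(4179, 4348)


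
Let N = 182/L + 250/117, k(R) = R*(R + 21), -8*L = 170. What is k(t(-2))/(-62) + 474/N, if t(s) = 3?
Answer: -74216583/990853 ≈ -74.902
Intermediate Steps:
L = -85/4 (L = -⅛*170 = -85/4 ≈ -21.250)
k(R) = R*(21 + R)
N = -63926/9945 (N = 182/(-85/4) + 250/117 = 182*(-4/85) + 250*(1/117) = -728/85 + 250/117 = -63926/9945 ≈ -6.4280)
k(t(-2))/(-62) + 474/N = (3*(21 + 3))/(-62) + 474/(-63926/9945) = (3*24)*(-1/62) + 474*(-9945/63926) = 72*(-1/62) - 2356965/31963 = -36/31 - 2356965/31963 = -74216583/990853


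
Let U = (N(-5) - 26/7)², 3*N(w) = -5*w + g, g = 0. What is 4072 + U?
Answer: 1805161/441 ≈ 4093.3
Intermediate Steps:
N(w) = -5*w/3 (N(w) = (-5*w + 0)/3 = (-5*w)/3 = -5*w/3)
U = 9409/441 (U = (-5/3*(-5) - 26/7)² = (25/3 - 26*⅐)² = (25/3 - 26/7)² = (97/21)² = 9409/441 ≈ 21.336)
4072 + U = 4072 + 9409/441 = 1805161/441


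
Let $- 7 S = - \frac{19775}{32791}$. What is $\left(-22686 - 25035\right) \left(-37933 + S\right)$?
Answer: $\frac{59358156112338}{32791} \approx 1.8102 \cdot 10^{9}$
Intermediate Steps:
$S = \frac{2825}{32791}$ ($S = - \frac{\left(-19775\right) \frac{1}{32791}}{7} = \left(- \frac{1}{7}\right) \left(- \frac{19775}{32791}\right) = \frac{2825}{32791} \approx 0.086152$)
$\left(-22686 - 25035\right) \left(-37933 + S\right) = \left(-22686 - 25035\right) \left(-37933 + \frac{2825}{32791}\right) = \left(-47721\right) \left(- \frac{1243858178}{32791}\right) = \frac{59358156112338}{32791}$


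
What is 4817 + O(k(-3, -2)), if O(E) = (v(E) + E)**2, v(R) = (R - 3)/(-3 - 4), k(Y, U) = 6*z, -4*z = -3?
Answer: 236933/49 ≈ 4835.4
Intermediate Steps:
z = 3/4 (z = -1/4*(-3) = 3/4 ≈ 0.75000)
k(Y, U) = 9/2 (k(Y, U) = 6*(3/4) = 9/2)
v(R) = 3/7 - R/7 (v(R) = (-3 + R)/(-7) = (-3 + R)*(-1/7) = 3/7 - R/7)
O(E) = (3/7 + 6*E/7)**2 (O(E) = ((3/7 - E/7) + E)**2 = (3/7 + 6*E/7)**2)
4817 + O(k(-3, -2)) = 4817 + 9*(1 + 2*(9/2))**2/49 = 4817 + 9*(1 + 9)**2/49 = 4817 + (9/49)*10**2 = 4817 + (9/49)*100 = 4817 + 900/49 = 236933/49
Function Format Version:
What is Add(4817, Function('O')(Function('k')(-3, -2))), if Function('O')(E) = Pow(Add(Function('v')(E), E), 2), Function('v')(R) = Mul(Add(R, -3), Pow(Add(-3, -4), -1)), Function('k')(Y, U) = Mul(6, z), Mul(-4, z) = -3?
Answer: Rational(236933, 49) ≈ 4835.4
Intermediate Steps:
z = Rational(3, 4) (z = Mul(Rational(-1, 4), -3) = Rational(3, 4) ≈ 0.75000)
Function('k')(Y, U) = Rational(9, 2) (Function('k')(Y, U) = Mul(6, Rational(3, 4)) = Rational(9, 2))
Function('v')(R) = Add(Rational(3, 7), Mul(Rational(-1, 7), R)) (Function('v')(R) = Mul(Add(-3, R), Pow(-7, -1)) = Mul(Add(-3, R), Rational(-1, 7)) = Add(Rational(3, 7), Mul(Rational(-1, 7), R)))
Function('O')(E) = Pow(Add(Rational(3, 7), Mul(Rational(6, 7), E)), 2) (Function('O')(E) = Pow(Add(Add(Rational(3, 7), Mul(Rational(-1, 7), E)), E), 2) = Pow(Add(Rational(3, 7), Mul(Rational(6, 7), E)), 2))
Add(4817, Function('O')(Function('k')(-3, -2))) = Add(4817, Mul(Rational(9, 49), Pow(Add(1, Mul(2, Rational(9, 2))), 2))) = Add(4817, Mul(Rational(9, 49), Pow(Add(1, 9), 2))) = Add(4817, Mul(Rational(9, 49), Pow(10, 2))) = Add(4817, Mul(Rational(9, 49), 100)) = Add(4817, Rational(900, 49)) = Rational(236933, 49)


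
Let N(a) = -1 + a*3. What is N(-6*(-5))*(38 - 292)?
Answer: -22606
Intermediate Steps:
N(a) = -1 + 3*a
N(-6*(-5))*(38 - 292) = (-1 + 3*(-6*(-5)))*(38 - 292) = (-1 + 3*30)*(-254) = (-1 + 90)*(-254) = 89*(-254) = -22606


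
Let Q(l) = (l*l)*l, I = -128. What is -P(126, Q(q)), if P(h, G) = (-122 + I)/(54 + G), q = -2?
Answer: 125/23 ≈ 5.4348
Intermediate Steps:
Q(l) = l³ (Q(l) = l²*l = l³)
P(h, G) = -250/(54 + G) (P(h, G) = (-122 - 128)/(54 + G) = -250/(54 + G))
-P(126, Q(q)) = -(-250)/(54 + (-2)³) = -(-250)/(54 - 8) = -(-250)/46 = -1*(-125/23) = 125/23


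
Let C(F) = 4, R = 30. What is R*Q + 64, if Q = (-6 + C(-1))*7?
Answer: -356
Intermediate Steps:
Q = -14 (Q = (-6 + 4)*7 = -2*7 = -14)
R*Q + 64 = 30*(-14) + 64 = -420 + 64 = -356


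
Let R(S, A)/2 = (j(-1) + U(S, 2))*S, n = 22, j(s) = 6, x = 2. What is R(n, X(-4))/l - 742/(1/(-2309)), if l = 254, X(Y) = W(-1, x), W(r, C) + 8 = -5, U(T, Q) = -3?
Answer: 217586372/127 ≈ 1.7133e+6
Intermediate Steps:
W(r, C) = -13 (W(r, C) = -8 - 5 = -13)
X(Y) = -13
R(S, A) = 6*S (R(S, A) = 2*((6 - 3)*S) = 2*(3*S) = 6*S)
R(n, X(-4))/l - 742/(1/(-2309)) = (6*22)/254 - 742/(1/(-2309)) = 132*(1/254) - 742/(-1/2309) = 66/127 - 742*(-2309) = 66/127 + 1713278 = 217586372/127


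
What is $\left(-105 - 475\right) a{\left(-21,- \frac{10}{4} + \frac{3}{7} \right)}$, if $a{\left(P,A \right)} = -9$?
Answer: $5220$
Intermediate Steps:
$\left(-105 - 475\right) a{\left(-21,- \frac{10}{4} + \frac{3}{7} \right)} = \left(-105 - 475\right) \left(-9\right) = \left(-580\right) \left(-9\right) = 5220$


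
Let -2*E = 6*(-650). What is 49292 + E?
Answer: 51242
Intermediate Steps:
E = 1950 (E = -3*(-650) = -½*(-3900) = 1950)
49292 + E = 49292 + 1950 = 51242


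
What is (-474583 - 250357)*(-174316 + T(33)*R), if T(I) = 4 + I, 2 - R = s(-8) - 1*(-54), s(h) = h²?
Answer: 129480083520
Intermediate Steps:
R = -116 (R = 2 - ((-8)² - 1*(-54)) = 2 - (64 + 54) = 2 - 1*118 = 2 - 118 = -116)
(-474583 - 250357)*(-174316 + T(33)*R) = (-474583 - 250357)*(-174316 + (4 + 33)*(-116)) = -724940*(-174316 + 37*(-116)) = -724940*(-174316 - 4292) = -724940*(-178608) = 129480083520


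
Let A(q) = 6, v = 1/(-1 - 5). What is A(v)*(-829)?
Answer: -4974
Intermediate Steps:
v = -⅙ (v = 1/(-6) = -⅙ ≈ -0.16667)
A(v)*(-829) = 6*(-829) = -4974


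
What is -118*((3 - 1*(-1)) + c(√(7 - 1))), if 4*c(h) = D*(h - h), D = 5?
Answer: -472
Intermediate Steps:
c(h) = 0 (c(h) = (5*(h - h))/4 = (5*0)/4 = (¼)*0 = 0)
-118*((3 - 1*(-1)) + c(√(7 - 1))) = -118*((3 - 1*(-1)) + 0) = -118*((3 + 1) + 0) = -118*(4 + 0) = -118*4 = -472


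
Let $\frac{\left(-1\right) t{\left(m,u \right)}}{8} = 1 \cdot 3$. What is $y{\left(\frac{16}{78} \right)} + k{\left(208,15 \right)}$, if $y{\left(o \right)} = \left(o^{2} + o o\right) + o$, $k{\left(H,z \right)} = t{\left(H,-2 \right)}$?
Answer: $- \frac{36064}{1521} \approx -23.711$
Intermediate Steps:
$t{\left(m,u \right)} = -24$ ($t{\left(m,u \right)} = - 8 \cdot 1 \cdot 3 = \left(-8\right) 3 = -24$)
$k{\left(H,z \right)} = -24$
$y{\left(o \right)} = o + 2 o^{2}$ ($y{\left(o \right)} = \left(o^{2} + o^{2}\right) + o = 2 o^{2} + o = o + 2 o^{2}$)
$y{\left(\frac{16}{78} \right)} + k{\left(208,15 \right)} = \frac{16}{78} \left(1 + 2 \cdot \frac{16}{78}\right) - 24 = 16 \cdot \frac{1}{78} \left(1 + 2 \cdot 16 \cdot \frac{1}{78}\right) - 24 = \frac{8 \left(1 + 2 \cdot \frac{8}{39}\right)}{39} - 24 = \frac{8 \left(1 + \frac{16}{39}\right)}{39} - 24 = \frac{8}{39} \cdot \frac{55}{39} - 24 = \frac{440}{1521} - 24 = - \frac{36064}{1521}$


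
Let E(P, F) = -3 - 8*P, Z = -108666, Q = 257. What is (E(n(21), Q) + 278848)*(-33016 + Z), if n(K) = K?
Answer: -39483514714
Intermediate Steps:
(E(n(21), Q) + 278848)*(-33016 + Z) = ((-3 - 8*21) + 278848)*(-33016 - 108666) = ((-3 - 168) + 278848)*(-141682) = (-171 + 278848)*(-141682) = 278677*(-141682) = -39483514714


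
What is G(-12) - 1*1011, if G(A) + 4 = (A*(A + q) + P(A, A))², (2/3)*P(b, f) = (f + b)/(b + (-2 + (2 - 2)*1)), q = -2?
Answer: 1375901/49 ≈ 28080.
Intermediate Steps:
P(b, f) = 3*(b + f)/(2*(-2 + b)) (P(b, f) = 3*((f + b)/(b + (-2 + (2 - 2)*1)))/2 = 3*((b + f)/(b + (-2 + 0*1)))/2 = 3*((b + f)/(b + (-2 + 0)))/2 = 3*((b + f)/(b - 2))/2 = 3*((b + f)/(-2 + b))/2 = 3*(b + f)/(2*(-2 + b)))
G(A) = -4 + (A*(-2 + A) + 3*A/(-2 + A))² (G(A) = -4 + (A*(A - 2) + 3*(A + A)/(2*(-2 + A)))² = -4 + (A*(-2 + A) + 3*(2*A)/(2*(-2 + A)))² = -4 + (A*(-2 + A) + 3*A/(-2 + A))²)
G(-12) - 1*1011 = (-4 + (-12)²*(3 + (-2 - 12)²)²/(-2 - 12)²) - 1*1011 = (-4 + 144*(3 + (-14)²)²/(-14)²) - 1011 = (-4 + 144*(1/196)*(3 + 196)²) - 1011 = (-4 + 144*(1/196)*199²) - 1011 = (-4 + 144*(1/196)*39601) - 1011 = (-4 + 1425636/49) - 1011 = 1425440/49 - 1011 = 1375901/49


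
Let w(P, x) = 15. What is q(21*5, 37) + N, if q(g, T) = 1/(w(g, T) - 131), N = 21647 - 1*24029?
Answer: -276313/116 ≈ -2382.0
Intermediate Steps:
N = -2382 (N = 21647 - 24029 = -2382)
q(g, T) = -1/116 (q(g, T) = 1/(15 - 131) = 1/(-116) = -1/116)
q(21*5, 37) + N = -1/116 - 2382 = -276313/116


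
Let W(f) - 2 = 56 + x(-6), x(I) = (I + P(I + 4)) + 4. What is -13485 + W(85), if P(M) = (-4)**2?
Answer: -13413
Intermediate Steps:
P(M) = 16
x(I) = 20 + I (x(I) = (I + 16) + 4 = (16 + I) + 4 = 20 + I)
W(f) = 72 (W(f) = 2 + (56 + (20 - 6)) = 2 + (56 + 14) = 2 + 70 = 72)
-13485 + W(85) = -13485 + 72 = -13413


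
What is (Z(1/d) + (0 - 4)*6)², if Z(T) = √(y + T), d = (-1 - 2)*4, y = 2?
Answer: (-144 + √69)²/36 ≈ 511.46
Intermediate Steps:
d = -12 (d = -3*4 = -12)
Z(T) = √(2 + T)
(Z(1/d) + (0 - 4)*6)² = (√(2 + 1/(-12)) + (0 - 4)*6)² = (√(2 - 1/12) - 4*6)² = (√(23/12) - 24)² = (√69/6 - 24)² = (-24 + √69/6)²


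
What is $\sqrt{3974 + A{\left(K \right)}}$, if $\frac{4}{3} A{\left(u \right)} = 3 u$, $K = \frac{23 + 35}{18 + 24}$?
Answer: $\frac{\sqrt{779513}}{14} \approx 63.064$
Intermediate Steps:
$K = \frac{29}{21}$ ($K = \frac{58}{42} = 58 \cdot \frac{1}{42} = \frac{29}{21} \approx 1.381$)
$A{\left(u \right)} = \frac{9 u}{4}$ ($A{\left(u \right)} = \frac{3 \cdot 3 u}{4} = \frac{9 u}{4}$)
$\sqrt{3974 + A{\left(K \right)}} = \sqrt{3974 + \frac{9}{4} \cdot \frac{29}{21}} = \sqrt{3974 + \frac{87}{28}} = \sqrt{\frac{111359}{28}} = \frac{\sqrt{779513}}{14}$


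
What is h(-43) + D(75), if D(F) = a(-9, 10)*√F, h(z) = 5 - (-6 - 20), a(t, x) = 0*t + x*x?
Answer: 31 + 500*√3 ≈ 897.03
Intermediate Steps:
a(t, x) = x² (a(t, x) = 0 + x² = x²)
h(z) = 31 (h(z) = 5 - 1*(-26) = 5 + 26 = 31)
D(F) = 100*√F (D(F) = 10²*√F = 100*√F)
h(-43) + D(75) = 31 + 100*√75 = 31 + 100*(5*√3) = 31 + 500*√3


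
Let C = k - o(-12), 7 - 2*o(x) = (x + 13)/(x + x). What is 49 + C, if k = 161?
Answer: 9911/48 ≈ 206.48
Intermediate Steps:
o(x) = 7/2 - (13 + x)/(4*x) (o(x) = 7/2 - (x + 13)/(2*(x + x)) = 7/2 - (13 + x)/(2*(2*x)) = 7/2 - (13 + x)*1/(2*x)/2 = 7/2 - (13 + x)/(4*x))
C = 7559/48 (C = 161 - 13*(-1 - 12)/(4*(-12)) = 161 - 13*(-1)*(-13)/(4*12) = 161 - 1*169/48 = 161 - 169/48 = 7559/48 ≈ 157.48)
49 + C = 49 + 7559/48 = 9911/48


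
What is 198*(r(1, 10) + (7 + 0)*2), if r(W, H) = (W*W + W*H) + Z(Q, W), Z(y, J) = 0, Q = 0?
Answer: 4950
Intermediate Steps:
r(W, H) = W² + H*W (r(W, H) = (W*W + W*H) + 0 = (W² + H*W) + 0 = W² + H*W)
198*(r(1, 10) + (7 + 0)*2) = 198*(1*(10 + 1) + (7 + 0)*2) = 198*(1*11 + 7*2) = 198*(11 + 14) = 198*25 = 4950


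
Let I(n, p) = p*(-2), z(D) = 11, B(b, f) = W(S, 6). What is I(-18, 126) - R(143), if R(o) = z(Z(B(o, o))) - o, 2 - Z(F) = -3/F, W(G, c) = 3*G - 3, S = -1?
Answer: -120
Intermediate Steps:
W(G, c) = -3 + 3*G
B(b, f) = -6 (B(b, f) = -3 + 3*(-1) = -3 - 3 = -6)
Z(F) = 2 + 3/F (Z(F) = 2 - (-3)/F = 2 + 3/F)
I(n, p) = -2*p
R(o) = 11 - o
I(-18, 126) - R(143) = -2*126 - (11 - 1*143) = -252 - (11 - 143) = -252 - 1*(-132) = -252 + 132 = -120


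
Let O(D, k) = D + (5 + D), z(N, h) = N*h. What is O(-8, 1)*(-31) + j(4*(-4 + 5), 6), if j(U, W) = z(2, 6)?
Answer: 353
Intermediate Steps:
O(D, k) = 5 + 2*D
j(U, W) = 12 (j(U, W) = 2*6 = 12)
O(-8, 1)*(-31) + j(4*(-4 + 5), 6) = (5 + 2*(-8))*(-31) + 12 = (5 - 16)*(-31) + 12 = -11*(-31) + 12 = 341 + 12 = 353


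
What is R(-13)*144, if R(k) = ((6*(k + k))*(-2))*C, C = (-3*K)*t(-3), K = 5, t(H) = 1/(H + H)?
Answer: 112320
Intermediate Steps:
t(H) = 1/(2*H)
C = 5/2 (C = (-3*5)*((½)/(-3)) = -15*(-1)/(2*3) = -15*(-⅙) = 5/2 ≈ 2.5000)
R(k) = -60*k (R(k) = ((6*(k + k))*(-2))*(5/2) = ((6*(2*k))*(-2))*(5/2) = ((12*k)*(-2))*(5/2) = -24*k*(5/2) = -60*k)
R(-13)*144 = -60*(-13)*144 = 780*144 = 112320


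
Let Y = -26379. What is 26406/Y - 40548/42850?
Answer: -40761348/20932225 ≈ -1.9473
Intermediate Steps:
26406/Y - 40548/42850 = 26406/(-26379) - 40548/42850 = 26406*(-1/26379) - 40548*1/42850 = -978/977 - 20274/21425 = -40761348/20932225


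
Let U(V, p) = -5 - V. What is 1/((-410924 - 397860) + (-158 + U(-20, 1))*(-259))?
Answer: -1/771747 ≈ -1.2958e-6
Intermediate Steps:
1/((-410924 - 397860) + (-158 + U(-20, 1))*(-259)) = 1/((-410924 - 397860) + (-158 + (-5 - 1*(-20)))*(-259)) = 1/(-808784 + (-158 + (-5 + 20))*(-259)) = 1/(-808784 + (-158 + 15)*(-259)) = 1/(-808784 - 143*(-259)) = 1/(-808784 + 37037) = 1/(-771747) = -1/771747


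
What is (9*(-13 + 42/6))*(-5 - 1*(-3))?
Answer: 108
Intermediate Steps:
(9*(-13 + 42/6))*(-5 - 1*(-3)) = (9*(-13 + 42*(1/6)))*(-5 + 3) = (9*(-13 + 7))*(-2) = (9*(-6))*(-2) = -54*(-2) = 108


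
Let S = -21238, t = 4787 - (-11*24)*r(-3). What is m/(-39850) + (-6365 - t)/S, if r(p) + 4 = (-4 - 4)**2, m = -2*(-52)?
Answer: 38336516/30226225 ≈ 1.2683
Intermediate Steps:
m = 104
r(p) = 60 (r(p) = -4 + (-4 - 4)**2 = -4 + (-8)**2 = -4 + 64 = 60)
t = 20627 (t = 4787 - (-11*24)*60 = 4787 - (-264)*60 = 4787 - 1*(-15840) = 4787 + 15840 = 20627)
m/(-39850) + (-6365 - t)/S = 104/(-39850) + (-6365 - 1*20627)/(-21238) = 104*(-1/39850) + (-6365 - 20627)*(-1/21238) = -52/19925 - 26992*(-1/21238) = -52/19925 + 1928/1517 = 38336516/30226225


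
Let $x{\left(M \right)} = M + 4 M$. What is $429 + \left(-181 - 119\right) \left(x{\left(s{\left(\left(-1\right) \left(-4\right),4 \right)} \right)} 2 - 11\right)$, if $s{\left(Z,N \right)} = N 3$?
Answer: $-32271$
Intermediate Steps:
$s{\left(Z,N \right)} = 3 N$
$x{\left(M \right)} = 5 M$
$429 + \left(-181 - 119\right) \left(x{\left(s{\left(\left(-1\right) \left(-4\right),4 \right)} \right)} 2 - 11\right) = 429 + \left(-181 - 119\right) \left(5 \cdot 3 \cdot 4 \cdot 2 - 11\right) = 429 - 300 \left(5 \cdot 12 \cdot 2 - 11\right) = 429 - 300 \left(60 \cdot 2 - 11\right) = 429 - 300 \left(120 - 11\right) = 429 - 32700 = -32271$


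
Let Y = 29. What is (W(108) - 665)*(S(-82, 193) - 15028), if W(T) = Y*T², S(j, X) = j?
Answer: -5101000010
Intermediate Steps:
W(T) = 29*T²
(W(108) - 665)*(S(-82, 193) - 15028) = (29*108² - 665)*(-82 - 15028) = (29*11664 - 665)*(-15110) = (338256 - 665)*(-15110) = 337591*(-15110) = -5101000010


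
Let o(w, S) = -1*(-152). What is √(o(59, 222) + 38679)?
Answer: √38831 ≈ 197.06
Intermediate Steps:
o(w, S) = 152
√(o(59, 222) + 38679) = √(152 + 38679) = √38831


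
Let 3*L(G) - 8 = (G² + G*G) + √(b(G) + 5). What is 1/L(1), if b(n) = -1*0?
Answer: 6/19 - 3*√5/95 ≈ 0.24518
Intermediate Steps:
b(n) = 0
L(G) = 8/3 + √5/3 + 2*G²/3 (L(G) = 8/3 + ((G² + G*G) + √(0 + 5))/3 = 8/3 + ((G² + G²) + √5)/3 = 8/3 + (2*G² + √5)/3 = 8/3 + (√5 + 2*G²)/3 = 8/3 + (√5/3 + 2*G²/3) = 8/3 + √5/3 + 2*G²/3)
1/L(1) = 1/(8/3 + √5/3 + (⅔)*1²) = 1/(8/3 + √5/3 + (⅔)*1) = 1/(8/3 + √5/3 + ⅔) = 1/(10/3 + √5/3)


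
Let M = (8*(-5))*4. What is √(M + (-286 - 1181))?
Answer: I*√1627 ≈ 40.336*I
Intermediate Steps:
M = -160 (M = -40*4 = -160)
√(M + (-286 - 1181)) = √(-160 + (-286 - 1181)) = √(-160 - 1467) = √(-1627) = I*√1627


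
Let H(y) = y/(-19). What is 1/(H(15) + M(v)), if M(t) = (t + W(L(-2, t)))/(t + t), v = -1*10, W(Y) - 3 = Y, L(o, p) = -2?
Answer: -380/129 ≈ -2.9457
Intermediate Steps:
W(Y) = 3 + Y
H(y) = -y/19 (H(y) = y*(-1/19) = -y/19)
v = -10
M(t) = (1 + t)/(2*t) (M(t) = (t + (3 - 2))/(t + t) = (t + 1)/((2*t)) = (1 + t)*(1/(2*t)) = (1 + t)/(2*t))
1/(H(15) + M(v)) = 1/(-1/19*15 + (1/2)*(1 - 10)/(-10)) = 1/(-15/19 + (1/2)*(-1/10)*(-9)) = 1/(-15/19 + 9/20) = 1/(-129/380) = -380/129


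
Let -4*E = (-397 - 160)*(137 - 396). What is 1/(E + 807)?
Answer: -4/141035 ≈ -2.8362e-5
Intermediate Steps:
E = -144263/4 (E = -(-397 - 160)*(137 - 396)/4 = -(-557)*(-259)/4 = -¼*144263 = -144263/4 ≈ -36066.)
1/(E + 807) = 1/(-144263/4 + 807) = 1/(-141035/4) = -4/141035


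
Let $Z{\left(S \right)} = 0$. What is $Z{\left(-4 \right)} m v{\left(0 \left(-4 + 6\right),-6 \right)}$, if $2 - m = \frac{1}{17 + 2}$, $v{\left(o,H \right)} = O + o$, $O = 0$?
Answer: $0$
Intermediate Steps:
$v{\left(o,H \right)} = o$ ($v{\left(o,H \right)} = 0 + o = o$)
$m = \frac{37}{19}$ ($m = 2 - \frac{1}{17 + 2} = 2 - \frac{1}{19} = \frac{37}{19} \approx 1.9474$)
$Z{\left(-4 \right)} m v{\left(0 \left(-4 + 6\right),-6 \right)} = 0 \cdot \frac{37}{19} \cdot 0 \left(-4 + 6\right) = 0 \cdot 0 \cdot 2 = 0 \cdot 0 = 0$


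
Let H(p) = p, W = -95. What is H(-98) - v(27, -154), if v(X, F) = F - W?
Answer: -39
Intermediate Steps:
v(X, F) = 95 + F (v(X, F) = F - 1*(-95) = F + 95 = 95 + F)
H(-98) - v(27, -154) = -98 - (95 - 154) = -98 - 1*(-59) = -98 + 59 = -39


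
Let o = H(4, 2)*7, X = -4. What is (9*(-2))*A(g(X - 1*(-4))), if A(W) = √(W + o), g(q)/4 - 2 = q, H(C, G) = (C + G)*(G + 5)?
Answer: -18*√302 ≈ -312.81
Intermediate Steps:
H(C, G) = (5 + G)*(C + G) (H(C, G) = (C + G)*(5 + G) = (5 + G)*(C + G))
g(q) = 8 + 4*q
o = 294 (o = (2² + 5*4 + 5*2 + 4*2)*7 = (4 + 20 + 10 + 8)*7 = 42*7 = 294)
A(W) = √(294 + W) (A(W) = √(W + 294) = √(294 + W))
(9*(-2))*A(g(X - 1*(-4))) = (9*(-2))*√(294 + (8 + 4*(-4 - 1*(-4)))) = -18*√(294 + (8 + 4*(-4 + 4))) = -18*√(294 + (8 + 4*0)) = -18*√(294 + (8 + 0)) = -18*√(294 + 8) = -18*√302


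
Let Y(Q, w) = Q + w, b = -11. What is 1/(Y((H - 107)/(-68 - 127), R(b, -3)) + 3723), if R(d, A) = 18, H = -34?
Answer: 65/243212 ≈ 0.00026726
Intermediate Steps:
1/(Y((H - 107)/(-68 - 127), R(b, -3)) + 3723) = 1/(((-34 - 107)/(-68 - 127) + 18) + 3723) = 1/((-141/(-195) + 18) + 3723) = 1/((-141*(-1/195) + 18) + 3723) = 1/((47/65 + 18) + 3723) = 1/(1217/65 + 3723) = 1/(243212/65) = 65/243212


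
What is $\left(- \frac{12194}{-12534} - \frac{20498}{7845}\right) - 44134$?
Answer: $- \frac{241101305379}{5462735} \approx -44136.0$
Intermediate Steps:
$\left(- \frac{12194}{-12534} - \frac{20498}{7845}\right) - 44134 = \left(\left(-12194\right) \left(- \frac{1}{12534}\right) - \frac{20498}{7845}\right) - 44134 = \left(\frac{6097}{6267} - \frac{20498}{7845}\right) - 44134 = - \frac{8958889}{5462735} - 44134 = - \frac{241101305379}{5462735}$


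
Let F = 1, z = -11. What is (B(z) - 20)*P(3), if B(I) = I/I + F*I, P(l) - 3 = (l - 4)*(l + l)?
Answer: 90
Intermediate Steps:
P(l) = 3 + 2*l*(-4 + l) (P(l) = 3 + (l - 4)*(l + l) = 3 + (-4 + l)*(2*l) = 3 + 2*l*(-4 + l))
B(I) = 1 + I (B(I) = I/I + 1*I = 1 + I)
(B(z) - 20)*P(3) = ((1 - 11) - 20)*(3 - 8*3 + 2*3²) = (-10 - 20)*(3 - 24 + 2*9) = -30*(3 - 24 + 18) = -30*(-3) = 90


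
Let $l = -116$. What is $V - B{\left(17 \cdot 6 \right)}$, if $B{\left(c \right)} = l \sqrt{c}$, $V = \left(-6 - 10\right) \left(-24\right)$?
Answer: $384 + 116 \sqrt{102} \approx 1555.5$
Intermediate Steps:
$V = 384$ ($V = \left(-6 - 10\right) \left(-24\right) = \left(-16\right) \left(-24\right) = 384$)
$B{\left(c \right)} = - 116 \sqrt{c}$
$V - B{\left(17 \cdot 6 \right)} = 384 - - 116 \sqrt{17 \cdot 6} = 384 - - 116 \sqrt{102} = 384 + 116 \sqrt{102}$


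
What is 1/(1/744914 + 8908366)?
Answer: 744914/6635966550525 ≈ 1.1225e-7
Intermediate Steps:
1/(1/744914 + 8908366) = 1/(6635966550525/744914) = 744914/6635966550525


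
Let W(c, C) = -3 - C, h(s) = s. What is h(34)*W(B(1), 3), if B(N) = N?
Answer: -204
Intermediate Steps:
h(34)*W(B(1), 3) = 34*(-3 - 1*3) = 34*(-3 - 3) = 34*(-6) = -204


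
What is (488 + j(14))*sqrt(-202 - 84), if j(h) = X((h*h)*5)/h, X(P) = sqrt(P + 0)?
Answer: I*sqrt(286)*(488 + sqrt(5)) ≈ 8290.6*I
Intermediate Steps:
X(P) = sqrt(P)
j(h) = sqrt(5)*sqrt(h**2)/h (j(h) = sqrt((h*h)*5)/h = sqrt(h**2*5)/h = sqrt(5*h**2)/h = (sqrt(5)*sqrt(h**2))/h = sqrt(5)*sqrt(h**2)/h)
(488 + j(14))*sqrt(-202 - 84) = (488 + sqrt(5)*sqrt(14**2)/14)*sqrt(-202 - 84) = (488 + sqrt(5)*(1/14)*sqrt(196))*sqrt(-286) = (488 + sqrt(5)*(1/14)*14)*(I*sqrt(286)) = (488 + sqrt(5))*(I*sqrt(286)) = I*sqrt(286)*(488 + sqrt(5))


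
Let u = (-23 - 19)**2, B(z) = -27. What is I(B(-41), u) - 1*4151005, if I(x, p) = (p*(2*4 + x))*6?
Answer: -4352101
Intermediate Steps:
u = 1764 (u = (-42)**2 = 1764)
I(x, p) = 6*p*(8 + x) (I(x, p) = (p*(8 + x))*6 = 6*p*(8 + x))
I(B(-41), u) - 1*4151005 = 6*1764*(8 - 27) - 1*4151005 = 6*1764*(-19) - 4151005 = -201096 - 4151005 = -4352101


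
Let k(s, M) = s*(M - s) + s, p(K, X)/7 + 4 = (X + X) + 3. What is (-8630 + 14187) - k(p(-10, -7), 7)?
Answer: 17422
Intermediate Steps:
p(K, X) = -7 + 14*X (p(K, X) = -28 + 7*((X + X) + 3) = -28 + 7*(2*X + 3) = -28 + 7*(3 + 2*X) = -28 + (21 + 14*X) = -7 + 14*X)
k(s, M) = s + s*(M - s)
(-8630 + 14187) - k(p(-10, -7), 7) = (-8630 + 14187) - (-7 + 14*(-7))*(1 + 7 - (-7 + 14*(-7))) = 5557 - (-7 - 98)*(1 + 7 - (-7 - 98)) = 5557 - (-105)*(1 + 7 - 1*(-105)) = 5557 - (-105)*(1 + 7 + 105) = 5557 - (-105)*113 = 5557 - 1*(-11865) = 5557 + 11865 = 17422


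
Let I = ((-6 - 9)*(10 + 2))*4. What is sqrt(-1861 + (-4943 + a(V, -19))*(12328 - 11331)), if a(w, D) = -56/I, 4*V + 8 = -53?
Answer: I*sqrt(4436959010)/30 ≈ 2220.4*I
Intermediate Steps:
V = -61/4 (V = -2 + (1/4)*(-53) = -2 - 53/4 = -61/4 ≈ -15.250)
I = -720 (I = -15*12*4 = -180*4 = -720)
a(w, D) = 7/90 (a(w, D) = -56/(-720) = -56*(-1/720) = 7/90)
sqrt(-1861 + (-4943 + a(V, -19))*(12328 - 11331)) = sqrt(-1861 + (-4943 + 7/90)*(12328 - 11331)) = sqrt(-1861 - 444863/90*997) = sqrt(-1861 - 443528411/90) = sqrt(-443695901/90) = I*sqrt(4436959010)/30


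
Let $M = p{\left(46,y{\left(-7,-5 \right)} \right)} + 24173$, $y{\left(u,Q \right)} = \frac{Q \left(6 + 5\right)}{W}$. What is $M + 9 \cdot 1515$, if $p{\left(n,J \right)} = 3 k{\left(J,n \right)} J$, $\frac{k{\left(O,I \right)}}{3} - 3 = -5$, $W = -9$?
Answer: $37698$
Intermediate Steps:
$k{\left(O,I \right)} = -6$ ($k{\left(O,I \right)} = 9 + 3 \left(-5\right) = 9 - 15 = -6$)
$y{\left(u,Q \right)} = - \frac{11 Q}{9}$ ($y{\left(u,Q \right)} = \frac{Q \left(6 + 5\right)}{-9} = Q 11 \left(- \frac{1}{9}\right) = 11 Q \left(- \frac{1}{9}\right) = - \frac{11 Q}{9}$)
$p{\left(n,J \right)} = - 18 J$ ($p{\left(n,J \right)} = 3 \left(-6\right) J = - 18 J$)
$M = 24063$ ($M = - 18 \left(\left(- \frac{11}{9}\right) \left(-5\right)\right) + 24173 = \left(-18\right) \frac{55}{9} + 24173 = -110 + 24173 = 24063$)
$M + 9 \cdot 1515 = 24063 + 9 \cdot 1515 = 24063 + 13635 = 37698$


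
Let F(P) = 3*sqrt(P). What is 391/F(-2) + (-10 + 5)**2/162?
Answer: 25/162 - 391*I*sqrt(2)/6 ≈ 0.15432 - 92.16*I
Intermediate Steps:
391/F(-2) + (-10 + 5)**2/162 = 391/((3*sqrt(-2))) + (-10 + 5)**2/162 = 391/((3*(I*sqrt(2)))) + (-5)**2*(1/162) = 391/((3*I*sqrt(2))) + 25*(1/162) = 391*(-I*sqrt(2)/6) + 25/162 = -391*I*sqrt(2)/6 + 25/162 = 25/162 - 391*I*sqrt(2)/6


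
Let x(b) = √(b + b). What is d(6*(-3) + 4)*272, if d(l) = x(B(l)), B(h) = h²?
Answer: 3808*√2 ≈ 5385.3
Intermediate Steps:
x(b) = √2*√b (x(b) = √(2*b) = √2*√b)
d(l) = √2*√(l²)
d(6*(-3) + 4)*272 = (√2*√((6*(-3) + 4)²))*272 = (√2*√((-18 + 4)²))*272 = (√2*√((-14)²))*272 = (√2*√196)*272 = (√2*14)*272 = (14*√2)*272 = 3808*√2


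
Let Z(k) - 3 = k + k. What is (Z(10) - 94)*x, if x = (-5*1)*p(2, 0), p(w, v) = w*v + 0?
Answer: 0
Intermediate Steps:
Z(k) = 3 + 2*k (Z(k) = 3 + (k + k) = 3 + 2*k)
p(w, v) = v*w (p(w, v) = v*w + 0 = v*w)
x = 0 (x = (-5*1)*(0*2) = -5*0 = 0)
(Z(10) - 94)*x = ((3 + 2*10) - 94)*0 = ((3 + 20) - 94)*0 = (23 - 94)*0 = -71*0 = 0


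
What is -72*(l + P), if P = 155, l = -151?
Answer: -288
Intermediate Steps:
-72*(l + P) = -72*(-151 + 155) = -72*4 = -288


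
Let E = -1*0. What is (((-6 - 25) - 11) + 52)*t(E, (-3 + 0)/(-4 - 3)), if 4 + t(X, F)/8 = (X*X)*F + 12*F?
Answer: 640/7 ≈ 91.429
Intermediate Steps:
E = 0
t(X, F) = -32 + 96*F + 8*F*X² (t(X, F) = -32 + 8*((X*X)*F + 12*F) = -32 + 8*(X²*F + 12*F) = -32 + 8*(F*X² + 12*F) = -32 + 8*(12*F + F*X²) = -32 + (96*F + 8*F*X²) = -32 + 96*F + 8*F*X²)
(((-6 - 25) - 11) + 52)*t(E, (-3 + 0)/(-4 - 3)) = (((-6 - 25) - 11) + 52)*(-32 + 96*((-3 + 0)/(-4 - 3)) + 8*((-3 + 0)/(-4 - 3))*0²) = ((-31 - 11) + 52)*(-32 + 96*(-3/(-7)) + 8*(-3/(-7))*0) = (-42 + 52)*(-32 + 96*(-3*(-⅐)) + 8*(-3*(-⅐))*0) = 10*(-32 + 96*(3/7) + 8*(3/7)*0) = 10*(-32 + 288/7 + 0) = 10*(64/7) = 640/7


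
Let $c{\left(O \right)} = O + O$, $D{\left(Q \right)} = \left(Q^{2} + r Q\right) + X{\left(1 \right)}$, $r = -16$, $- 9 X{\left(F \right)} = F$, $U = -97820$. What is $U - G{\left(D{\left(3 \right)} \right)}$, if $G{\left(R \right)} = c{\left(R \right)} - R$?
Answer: $- \frac{880028}{9} \approx -97781.0$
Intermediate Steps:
$X{\left(F \right)} = - \frac{F}{9}$
$D{\left(Q \right)} = - \frac{1}{9} + Q^{2} - 16 Q$ ($D{\left(Q \right)} = \left(Q^{2} - 16 Q\right) - \frac{1}{9} = - \frac{1}{9} + Q^{2} - 16 Q$)
$c{\left(O \right)} = 2 O$
$G{\left(R \right)} = R$ ($G{\left(R \right)} = 2 R - R = R$)
$U - G{\left(D{\left(3 \right)} \right)} = -97820 - \left(- \frac{1}{9} + 3^{2} - 48\right) = -97820 - \left(- \frac{1}{9} + 9 - 48\right) = -97820 - - \frac{352}{9} = -97820 + \frac{352}{9} = - \frac{880028}{9}$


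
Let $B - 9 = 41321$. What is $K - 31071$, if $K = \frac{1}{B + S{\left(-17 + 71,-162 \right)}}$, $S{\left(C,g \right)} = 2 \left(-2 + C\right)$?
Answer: $- \frac{1287395813}{41434} \approx -31071.0$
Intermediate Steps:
$B = 41330$ ($B = 9 + 41321 = 41330$)
$S{\left(C,g \right)} = -4 + 2 C$
$K = \frac{1}{41434}$ ($K = \frac{1}{41330 - \left(4 - 2 \left(-17 + 71\right)\right)} = \frac{1}{41330 + \left(-4 + 2 \cdot 54\right)} = \frac{1}{41330 + \left(-4 + 108\right)} = \frac{1}{41330 + 104} = \frac{1}{41434} \approx 2.4135 \cdot 10^{-5}$)
$K - 31071 = \frac{1}{41434} - 31071 = - \frac{1287395813}{41434}$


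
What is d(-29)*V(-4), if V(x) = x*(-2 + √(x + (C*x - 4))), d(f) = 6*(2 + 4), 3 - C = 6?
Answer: 0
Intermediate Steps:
C = -3 (C = 3 - 1*6 = 3 - 6 = -3)
d(f) = 36 (d(f) = 6*6 = 36)
V(x) = x*(-2 + √(-4 - 2*x)) (V(x) = x*(-2 + √(x + (-3*x - 4))) = x*(-2 + √(x + (-4 - 3*x))) = x*(-2 + √(-4 - 2*x)))
d(-29)*V(-4) = 36*(-4*(-2 + √(-4 - 2*(-4)))) = 36*(-4*(-2 + √(-4 + 8))) = 36*(-4*(-2 + √4)) = 36*(-4*(-2 + 2)) = 36*(-4*0) = 36*0 = 0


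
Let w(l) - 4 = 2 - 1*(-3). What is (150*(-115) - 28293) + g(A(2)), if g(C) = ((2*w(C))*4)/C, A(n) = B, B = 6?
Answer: -45531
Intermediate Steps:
w(l) = 9 (w(l) = 4 + (2 - 1*(-3)) = 4 + (2 + 3) = 4 + 5 = 9)
A(n) = 6
g(C) = 72/C (g(C) = ((2*9)*4)/C = (18*4)/C = 72/C)
(150*(-115) - 28293) + g(A(2)) = (150*(-115) - 28293) + 72/6 = (-17250 - 28293) + 72*(⅙) = -45543 + 12 = -45531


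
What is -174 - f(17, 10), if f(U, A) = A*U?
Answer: -344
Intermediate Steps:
-174 - f(17, 10) = -174 - 10*17 = -174 - 1*170 = -174 - 170 = -344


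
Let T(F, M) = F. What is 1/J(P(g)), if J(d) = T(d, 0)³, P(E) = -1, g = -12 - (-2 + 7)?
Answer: -1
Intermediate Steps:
g = -17 (g = -12 - 1*5 = -12 - 5 = -17)
J(d) = d³
1/J(P(g)) = 1/((-1)³) = 1/(-1) = -1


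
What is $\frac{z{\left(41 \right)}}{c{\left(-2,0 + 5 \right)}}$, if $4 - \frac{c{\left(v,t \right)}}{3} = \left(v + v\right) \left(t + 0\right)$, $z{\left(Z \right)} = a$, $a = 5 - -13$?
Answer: $\frac{1}{4} \approx 0.25$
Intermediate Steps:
$a = 18$ ($a = 5 + 13 = 18$)
$z{\left(Z \right)} = 18$
$c{\left(v,t \right)} = 12 - 6 t v$ ($c{\left(v,t \right)} = 12 - 3 \left(v + v\right) \left(t + 0\right) = 12 - 3 \cdot 2 v t = 12 - 3 \cdot 2 t v = 12 - 6 t v$)
$\frac{z{\left(41 \right)}}{c{\left(-2,0 + 5 \right)}} = \frac{18}{12 - 6 \left(0 + 5\right) \left(-2\right)} = \frac{18}{12 - 30 \left(-2\right)} = \frac{18}{12 + 60} = \frac{18}{72} = 18 \cdot \frac{1}{72} = \frac{1}{4}$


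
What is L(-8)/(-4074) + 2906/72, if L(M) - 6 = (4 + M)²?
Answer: 986455/24444 ≈ 40.356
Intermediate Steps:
L(M) = 6 + (4 + M)²
L(-8)/(-4074) + 2906/72 = (6 + (4 - 8)²)/(-4074) + 2906/72 = (6 + (-4)²)*(-1/4074) + 2906*(1/72) = (6 + 16)*(-1/4074) + 1453/36 = 22*(-1/4074) + 1453/36 = -11/2037 + 1453/36 = 986455/24444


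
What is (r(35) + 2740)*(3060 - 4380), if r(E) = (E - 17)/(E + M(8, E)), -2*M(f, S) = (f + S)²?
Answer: -2144746560/593 ≈ -3.6168e+6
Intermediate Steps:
M(f, S) = -(S + f)²/2 (M(f, S) = -(f + S)²/2 = -(S + f)²/2)
r(E) = (-17 + E)/(E - (8 + E)²/2) (r(E) = (E - 17)/(E - (E + 8)²/2) = (-17 + E)/(E - (8 + E)²/2))
(r(35) + 2740)*(3060 - 4380) = (2*(-17 + 35)/(-(8 + 35)² + 2*35) + 2740)*(3060 - 4380) = (2*18/(-1*43² + 70) + 2740)*(-1320) = (2*18/(-1*1849 + 70) + 2740)*(-1320) = (2*18/(-1849 + 70) + 2740)*(-1320) = (2*18/(-1779) + 2740)*(-1320) = (2*(-1/1779)*18 + 2740)*(-1320) = (-12/593 + 2740)*(-1320) = (1624808/593)*(-1320) = -2144746560/593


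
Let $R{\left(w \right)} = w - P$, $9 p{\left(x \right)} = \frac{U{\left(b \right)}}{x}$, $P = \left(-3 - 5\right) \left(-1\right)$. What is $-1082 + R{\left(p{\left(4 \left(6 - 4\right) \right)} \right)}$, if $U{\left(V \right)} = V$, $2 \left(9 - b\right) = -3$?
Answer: $- \frac{52313}{48} \approx -1089.9$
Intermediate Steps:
$b = \frac{21}{2}$ ($b = 9 - - \frac{3}{2} = 9 + \frac{3}{2} = \frac{21}{2} \approx 10.5$)
$P = 8$ ($P = \left(-8\right) \left(-1\right) = 8$)
$p{\left(x \right)} = \frac{7}{6 x}$ ($p{\left(x \right)} = \frac{\frac{21}{2} \frac{1}{x}}{9} = \frac{7}{6 x}$)
$R{\left(w \right)} = -8 + w$ ($R{\left(w \right)} = w - 8 = -8 + w$)
$-1082 + R{\left(p{\left(4 \left(6 - 4\right) \right)} \right)} = -1082 - \left(8 - \frac{7}{6 \cdot 4 \left(6 - 4\right)}\right) = -1082 - \left(8 - \frac{7}{6 \cdot 4 \cdot 2}\right) = -1082 - \left(8 - \frac{7}{6 \cdot 8}\right) = -1082 + \left(-8 + \frac{7}{6} \cdot \frac{1}{8}\right) = -1082 + \left(-8 + \frac{7}{48}\right) = -1082 - \frac{377}{48} = - \frac{52313}{48}$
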